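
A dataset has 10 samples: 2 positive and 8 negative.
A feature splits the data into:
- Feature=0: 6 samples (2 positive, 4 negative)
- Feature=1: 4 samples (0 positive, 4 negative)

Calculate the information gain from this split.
0.1710 bits

Information Gain = H(Y) - H(Y|Feature)

Before split:
P(positive) = 2/10 = 0.2000
H(Y) = 0.7219 bits

After split:
Feature=0: H = 0.9183 bits (weight = 6/10)
Feature=1: H = 0.0000 bits (weight = 4/10)
H(Y|Feature) = (6/10)×0.9183 + (4/10)×0.0000 = 0.5510 bits

Information Gain = 0.7219 - 0.5510 = 0.1710 bits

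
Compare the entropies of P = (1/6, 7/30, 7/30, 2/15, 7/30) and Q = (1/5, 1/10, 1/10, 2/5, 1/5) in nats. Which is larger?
P

Computing entropies in nats:
H(P) = 1.5860
H(Q) = 1.4708

Distribution P has higher entropy.

Intuition: The distribution closer to uniform (more spread out) has higher entropy.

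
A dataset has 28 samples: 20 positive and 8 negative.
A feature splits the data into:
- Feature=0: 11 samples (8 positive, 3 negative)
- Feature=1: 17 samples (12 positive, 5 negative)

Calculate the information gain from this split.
0.0004 bits

Information Gain = H(Y) - H(Y|Feature)

Before split:
P(positive) = 20/28 = 0.7143
H(Y) = 0.8631 bits

After split:
Feature=0: H = 0.8454 bits (weight = 11/28)
Feature=1: H = 0.8740 bits (weight = 17/28)
H(Y|Feature) = (11/28)×0.8454 + (17/28)×0.8740 = 0.8627 bits

Information Gain = 0.8631 - 0.8627 = 0.0004 bits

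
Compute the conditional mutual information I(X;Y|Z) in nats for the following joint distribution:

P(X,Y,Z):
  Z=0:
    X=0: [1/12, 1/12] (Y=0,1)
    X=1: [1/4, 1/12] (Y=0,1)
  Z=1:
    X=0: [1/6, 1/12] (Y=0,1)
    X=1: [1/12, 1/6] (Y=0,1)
0.0436 nats

Conditional mutual information: I(X;Y|Z) = H(X|Z) + H(Y|Z) - H(X,Y|Z)

H(Z) = 0.6931
H(X,Z) = 1.3580 → H(X|Z) = 0.6648
H(Y,Z) = 1.3580 → H(Y|Z) = 0.6648
H(X,Y,Z) = 1.9792 → H(X,Y|Z) = 1.2861

I(X;Y|Z) = 0.6648 + 0.6648 - 1.2861 = 0.0436 nats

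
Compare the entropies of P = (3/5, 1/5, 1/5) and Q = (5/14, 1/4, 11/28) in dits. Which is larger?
Q

Computing entropies in dits:
H(P) = 0.4127
H(Q) = 0.4696

Distribution Q has higher entropy.

Intuition: The distribution closer to uniform (more spread out) has higher entropy.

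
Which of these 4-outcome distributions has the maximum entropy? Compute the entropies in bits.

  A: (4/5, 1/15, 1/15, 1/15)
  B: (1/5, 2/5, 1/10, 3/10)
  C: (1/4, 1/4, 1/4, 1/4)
C

For a discrete distribution over n outcomes, entropy is maximized by the uniform distribution.

Computing entropies:
H(A) = 1.0389 bits
H(B) = 1.8464 bits
H(C) = 2.0000 bits

The uniform distribution (where all probabilities equal 1/4) achieves the maximum entropy of log_2(4) = 2.0000 bits.

Distribution C has the highest entropy.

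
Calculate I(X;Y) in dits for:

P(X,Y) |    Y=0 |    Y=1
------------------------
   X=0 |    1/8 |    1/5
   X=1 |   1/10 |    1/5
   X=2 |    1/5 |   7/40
0.0066 dits

Mutual information: I(X;Y) = H(X) + H(Y) - H(X,Y)

Marginals:
P(X) = (13/40, 3/10, 3/8), H(X) = 0.4752 dits
P(Y) = (17/40, 23/40), H(Y) = 0.2961 dits

Joint entropy: H(X,Y) = 0.7647 dits

I(X;Y) = 0.4752 + 0.2961 - 0.7647 = 0.0066 dits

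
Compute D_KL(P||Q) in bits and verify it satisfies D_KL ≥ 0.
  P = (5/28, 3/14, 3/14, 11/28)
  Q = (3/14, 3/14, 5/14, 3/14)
0.1386 bits

KL divergence satisfies the Gibbs inequality: D_KL(P||Q) ≥ 0 for all distributions P, Q.

D_KL(P||Q) = Σ p(x) log(p(x)/q(x))
Term by term:
  x=0: 5/28 × log_2[(5/28)/(3/14)] = -0.0470
  x=1: 3/14 × log_2[(3/14)/(3/14)] = 0.0000
  x=2: 3/14 × log_2[(3/14)/(5/14)] = -0.1579
  x=3: 11/28 × log_2[(11/28)/(3/14)] = 0.3435
D_KL(P||Q) = 0.1386 bits

D_KL(P||Q) = 0.1386 ≥ 0 ✓

This non-negativity is a fundamental property: relative entropy cannot be negative because it measures how different Q is from P.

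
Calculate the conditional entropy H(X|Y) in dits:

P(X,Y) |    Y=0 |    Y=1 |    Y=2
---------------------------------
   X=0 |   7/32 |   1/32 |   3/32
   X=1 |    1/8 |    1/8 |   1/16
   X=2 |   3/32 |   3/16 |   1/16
0.4359 dits

Using the chain rule: H(X|Y) = H(X,Y) - H(Y)

First, compute H(X,Y) = 0.8968 dits

Marginal P(Y) = (7/16, 11/32, 7/32)
H(Y) = 0.4609 dits

H(X|Y) = H(X,Y) - H(Y) = 0.8968 - 0.4609 = 0.4359 dits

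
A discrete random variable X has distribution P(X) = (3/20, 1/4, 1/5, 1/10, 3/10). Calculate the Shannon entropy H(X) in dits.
0.6708 dits

Shannon entropy is H(X) = -Σ p(x) log p(x).

For P = (3/20, 1/4, 1/5, 1/10, 3/10):
H = -3/20 × log_10(3/20) -1/4 × log_10(1/4) -1/5 × log_10(1/5) -1/10 × log_10(1/10) -3/10 × log_10(3/10)
H = 0.6708 dits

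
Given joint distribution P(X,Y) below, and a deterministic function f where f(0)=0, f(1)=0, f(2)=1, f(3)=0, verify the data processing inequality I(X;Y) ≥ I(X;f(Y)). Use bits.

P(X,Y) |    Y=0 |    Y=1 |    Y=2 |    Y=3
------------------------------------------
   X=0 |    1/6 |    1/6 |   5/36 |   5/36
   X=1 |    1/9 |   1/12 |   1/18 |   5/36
I(X;Y) = 0.0192, I(X;f(Y)) = 0.0081, inequality holds: 0.0192 ≥ 0.0081

Data Processing Inequality: For any Markov chain X → Y → Z, we have I(X;Y) ≥ I(X;Z).

Here Z = f(Y) is a deterministic function of Y, forming X → Y → Z.

Original I(X;Y) = 0.0192 bits

After applying f:
P(X,Z) where Z=f(Y):
- P(X,Z=0) = P(X,Y=0) + P(X,Y=1) + P(X,Y=3)
- P(X,Z=1) = P(X,Y=2)

I(X;Z) = I(X;f(Y)) = 0.0081 bits

Verification: 0.0192 ≥ 0.0081 ✓

Information cannot be created by processing; the function f can only lose information about X.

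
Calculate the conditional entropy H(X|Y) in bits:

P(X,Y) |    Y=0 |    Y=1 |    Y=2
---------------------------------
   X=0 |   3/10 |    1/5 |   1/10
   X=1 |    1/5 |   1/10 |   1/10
0.9610 bits

Using the chain rule: H(X|Y) = H(X,Y) - H(Y)

First, compute H(X,Y) = 2.4464 bits

Marginal P(Y) = (1/2, 3/10, 1/5)
H(Y) = 1.4855 bits

H(X|Y) = H(X,Y) - H(Y) = 2.4464 - 1.4855 = 0.9610 bits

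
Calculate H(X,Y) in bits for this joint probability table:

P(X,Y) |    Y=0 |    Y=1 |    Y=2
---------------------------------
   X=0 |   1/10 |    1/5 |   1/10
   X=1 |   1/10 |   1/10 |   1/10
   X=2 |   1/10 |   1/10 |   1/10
3.1219 bits

Joint entropy is H(X,Y) = -Σ_{x,y} p(x,y) log p(x,y).

Summing over all non-zero entries:
H(X,Y) = -[1/10·log_2(1/10) + 1/5·log_2(1/5) + 1/10·log_2(1/10) + 1/10·log_2(1/10) + 1/10·log_2(1/10) + 1/10·log_2(1/10) + 1/10·log_2(1/10) + 1/10·log_2(1/10) + 1/10·log_2(1/10)]
H(X,Y) = 3.1219 bits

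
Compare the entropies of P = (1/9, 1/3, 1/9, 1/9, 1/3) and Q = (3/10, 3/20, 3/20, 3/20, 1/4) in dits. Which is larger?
Q

Computing entropies in dits:
H(P) = 0.6362
H(Q) = 0.6781

Distribution Q has higher entropy.

Intuition: The distribution closer to uniform (more spread out) has higher entropy.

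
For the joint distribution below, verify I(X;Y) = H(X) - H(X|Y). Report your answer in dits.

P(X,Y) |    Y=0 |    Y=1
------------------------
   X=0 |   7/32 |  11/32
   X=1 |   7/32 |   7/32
I(X;Y) = 0.0027 dits

Mutual information has multiple equivalent forms:
- I(X;Y) = H(X) - H(X|Y)
- I(X;Y) = H(Y) - H(Y|X)
- I(X;Y) = H(X) + H(Y) - H(X,Y)

Computing all quantities:
H(X) = 0.2976, H(Y) = 0.2976, H(X,Y) = 0.5926
H(X|Y) = 0.2949, H(Y|X) = 0.2949

Verification:
H(X) - H(X|Y) = 0.2976 - 0.2949 = 0.0027
H(Y) - H(Y|X) = 0.2976 - 0.2949 = 0.0027
H(X) + H(Y) - H(X,Y) = 0.2976 + 0.2976 - 0.5926 = 0.0027

All forms give I(X;Y) = 0.0027 dits. ✓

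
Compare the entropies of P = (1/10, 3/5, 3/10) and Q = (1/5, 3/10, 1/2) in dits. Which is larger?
Q

Computing entropies in dits:
H(P) = 0.3900
H(Q) = 0.4472

Distribution Q has higher entropy.

Intuition: The distribution closer to uniform (more spread out) has higher entropy.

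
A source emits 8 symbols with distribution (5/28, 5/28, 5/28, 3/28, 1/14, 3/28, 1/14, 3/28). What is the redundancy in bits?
0.0888 bits

Redundancy measures how far a source is from maximum entropy:
R = H_max - H(X)

Maximum entropy for 8 symbols: H_max = log_2(8) = 3.0000 bits
Actual entropy: H(X) = 2.9112 bits
Redundancy: R = 3.0000 - 2.9112 = 0.0888 bits

This redundancy represents potential for compression: the source could be compressed by 0.0888 bits per symbol.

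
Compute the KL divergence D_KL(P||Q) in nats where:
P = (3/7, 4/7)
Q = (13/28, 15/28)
0.0026 nats

KL divergence: D_KL(P||Q) = Σ p(x) log(p(x)/q(x))

Computing term by term:
  x=0: 3/7 × log_e[(3/7)/(13/28)] = 3/7 × -0.0800 = -0.0343
  x=1: 4/7 × log_e[(4/7)/(15/28)] = 4/7 × 0.0645 = 0.0369

D_KL(P||Q) = 0.0026 nats

Note: KL divergence is always non-negative and equals 0 iff P = Q.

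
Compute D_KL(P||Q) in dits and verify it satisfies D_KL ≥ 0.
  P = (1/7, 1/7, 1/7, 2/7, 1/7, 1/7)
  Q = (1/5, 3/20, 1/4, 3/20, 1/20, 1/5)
0.0656 dits

KL divergence satisfies the Gibbs inequality: D_KL(P||Q) ≥ 0 for all distributions P, Q.

D_KL(P||Q) = Σ p(x) log(p(x)/q(x))
Term by term:
  x=0: 1/7 × log_10[(1/7)/(1/5)] = -0.0209
  x=1: 1/7 × log_10[(1/7)/(3/20)] = -0.0030
  x=2: 1/7 × log_10[(1/7)/(1/4)] = -0.0347
  x=3: 2/7 × log_10[(2/7)/(3/20)] = 0.0800
  x=4: 1/7 × log_10[(1/7)/(1/20)] = 0.0651
  x=5: 1/7 × log_10[(1/7)/(1/5)] = -0.0209
D_KL(P||Q) = 0.0656 dits

D_KL(P||Q) = 0.0656 ≥ 0 ✓

This non-negativity is a fundamental property: relative entropy cannot be negative because it measures how different Q is from P.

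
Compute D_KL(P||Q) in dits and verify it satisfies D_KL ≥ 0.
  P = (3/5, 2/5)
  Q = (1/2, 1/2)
0.0087 dits

KL divergence satisfies the Gibbs inequality: D_KL(P||Q) ≥ 0 for all distributions P, Q.

D_KL(P||Q) = Σ p(x) log(p(x)/q(x))
Term by term:
  x=0: 3/5 × log_10[(3/5)/(1/2)] = 0.0475
  x=1: 2/5 × log_10[(2/5)/(1/2)] = -0.0388
D_KL(P||Q) = 0.0087 dits

D_KL(P||Q) = 0.0087 ≥ 0 ✓

This non-negativity is a fundamental property: relative entropy cannot be negative because it measures how different Q is from P.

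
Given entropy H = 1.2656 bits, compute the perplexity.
2.4043

Perplexity is 2^H (or exp(H) for natural log).

H = 1.2656 bits
Perplexity = 2^1.2656 = 2.4043

Interpretation: The model's uncertainty is equivalent to choosing uniformly among 2.4 options.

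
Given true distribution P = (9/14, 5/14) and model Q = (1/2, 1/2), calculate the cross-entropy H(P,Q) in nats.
0.6931 nats

Cross-entropy: H(P,Q) = -Σ p(x) log q(x)

Alternatively: H(P,Q) = H(P) + D_KL(P||Q)
H(P) = 0.6518 nats
D_KL(P||Q) = 0.0414 nats

H(P,Q) = 0.6518 + 0.0414 = 0.6931 nats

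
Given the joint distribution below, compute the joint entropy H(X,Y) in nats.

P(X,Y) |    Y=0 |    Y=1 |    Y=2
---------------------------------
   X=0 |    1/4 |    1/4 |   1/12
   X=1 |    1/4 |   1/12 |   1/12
1.6609 nats

Joint entropy is H(X,Y) = -Σ_{x,y} p(x,y) log p(x,y).

Summing over all non-zero entries:
H(X,Y) = -[1/4·log_e(1/4) + 1/4·log_e(1/4) + 1/12·log_e(1/12) + 1/4·log_e(1/4) + 1/12·log_e(1/12) + 1/12·log_e(1/12)]
H(X,Y) = 1.6609 nats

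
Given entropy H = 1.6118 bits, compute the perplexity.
3.0563

Perplexity is 2^H (or exp(H) for natural log).

H = 1.6118 bits
Perplexity = 2^1.6118 = 3.0563

Interpretation: The model's uncertainty is equivalent to choosing uniformly among 3.1 options.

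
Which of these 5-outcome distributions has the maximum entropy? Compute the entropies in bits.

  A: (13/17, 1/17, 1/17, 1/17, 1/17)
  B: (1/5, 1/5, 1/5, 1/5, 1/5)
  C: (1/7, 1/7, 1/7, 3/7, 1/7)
B

For a discrete distribution over n outcomes, entropy is maximized by the uniform distribution.

Computing entropies:
H(A) = 1.2577 bits
H(B) = 2.3219 bits
H(C) = 2.1281 bits

The uniform distribution (where all probabilities equal 1/5) achieves the maximum entropy of log_2(5) = 2.3219 bits.

Distribution B has the highest entropy.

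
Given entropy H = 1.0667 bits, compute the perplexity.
2.0946

Perplexity is 2^H (or exp(H) for natural log).

H = 1.0667 bits
Perplexity = 2^1.0667 = 2.0946

Interpretation: The model's uncertainty is equivalent to choosing uniformly among 2.1 options.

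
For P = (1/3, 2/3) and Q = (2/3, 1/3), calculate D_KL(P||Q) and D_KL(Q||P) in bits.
D_KL(P||Q) = 0.3333, D_KL(Q||P) = 0.3333

KL divergence is not symmetric: D_KL(P||Q) ≠ D_KL(Q||P) in general.

D_KL(P||Q) = 0.3333 bits
D_KL(Q||P) = 0.3333 bits

In this case they happen to be equal (to 4 decimal places).

This asymmetry is why KL divergence is not a true distance metric.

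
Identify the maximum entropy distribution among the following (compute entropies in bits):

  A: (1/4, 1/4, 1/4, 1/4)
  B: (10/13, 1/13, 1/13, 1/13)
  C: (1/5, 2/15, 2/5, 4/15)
A

For a discrete distribution over n outcomes, entropy is maximized by the uniform distribution.

Computing entropies:
H(A) = 2.0000 bits
H(B) = 1.1451 bits
H(C) = 1.8892 bits

The uniform distribution (where all probabilities equal 1/4) achieves the maximum entropy of log_2(4) = 2.0000 bits.

Distribution A has the highest entropy.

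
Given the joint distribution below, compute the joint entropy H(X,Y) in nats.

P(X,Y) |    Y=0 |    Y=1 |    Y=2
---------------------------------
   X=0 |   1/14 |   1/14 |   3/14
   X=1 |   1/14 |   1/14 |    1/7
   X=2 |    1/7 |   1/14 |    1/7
2.1066 nats

Joint entropy is H(X,Y) = -Σ_{x,y} p(x,y) log p(x,y).

Summing over all non-zero entries:
H(X,Y) = -[1/14·log_e(1/14) + 1/14·log_e(1/14) + 3/14·log_e(3/14) + 1/14·log_e(1/14) + 1/14·log_e(1/14) + 1/7·log_e(1/7) + 1/7·log_e(1/7) + 1/14·log_e(1/14) + 1/7·log_e(1/7)]
H(X,Y) = 2.1066 nats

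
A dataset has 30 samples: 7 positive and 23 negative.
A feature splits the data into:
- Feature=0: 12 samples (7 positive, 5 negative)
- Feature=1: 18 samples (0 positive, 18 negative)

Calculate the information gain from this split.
0.3918 bits

Information Gain = H(Y) - H(Y|Feature)

Before split:
P(positive) = 7/30 = 0.2333
H(Y) = 0.7838 bits

After split:
Feature=0: H = 0.9799 bits (weight = 12/30)
Feature=1: H = 0.0000 bits (weight = 18/30)
H(Y|Feature) = (12/30)×0.9799 + (18/30)×0.0000 = 0.3919 bits

Information Gain = 0.7838 - 0.3919 = 0.3918 bits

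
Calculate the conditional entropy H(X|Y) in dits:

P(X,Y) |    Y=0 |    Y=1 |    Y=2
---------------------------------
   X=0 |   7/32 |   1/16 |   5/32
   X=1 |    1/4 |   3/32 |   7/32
0.2969 dits

Using the chain rule: H(X|Y) = H(X,Y) - H(Y)

First, compute H(X,Y) = 0.7369 dits

Marginal P(Y) = (15/32, 5/32, 3/8)
H(Y) = 0.4400 dits

H(X|Y) = H(X,Y) - H(Y) = 0.7369 - 0.4400 = 0.2969 dits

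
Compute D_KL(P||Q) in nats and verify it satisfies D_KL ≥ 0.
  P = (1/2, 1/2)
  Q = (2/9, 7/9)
0.1845 nats

KL divergence satisfies the Gibbs inequality: D_KL(P||Q) ≥ 0 for all distributions P, Q.

D_KL(P||Q) = Σ p(x) log(p(x)/q(x))
Term by term:
  x=0: 1/2 × log_e[(1/2)/(2/9)] = 0.4055
  x=1: 1/2 × log_e[(1/2)/(7/9)] = -0.2209
D_KL(P||Q) = 0.1845 nats

D_KL(P||Q) = 0.1845 ≥ 0 ✓

This non-negativity is a fundamental property: relative entropy cannot be negative because it measures how different Q is from P.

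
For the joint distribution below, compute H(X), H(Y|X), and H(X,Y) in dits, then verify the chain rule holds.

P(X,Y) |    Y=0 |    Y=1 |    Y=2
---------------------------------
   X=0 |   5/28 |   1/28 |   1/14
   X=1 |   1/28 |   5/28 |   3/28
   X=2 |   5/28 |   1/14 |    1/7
H(X,Y) = 0.8926, H(X) = 0.4733, H(Y|X) = 0.4193 (all in dits)

Chain rule: H(X,Y) = H(X) + H(Y|X)

Left side — joint entropy directly:
H(X,Y) = -Σ p(x,y) log p(x,y) = 0.8926 dits

Right side — compute H(Y|X) from the conditional distributions:
P(X) = (2/7, 9/28, 11/28), so H(X) = 0.4733 dits
H(Y|X) = Σ_x P(X=x) · H(Y|X=x):
  P(Y|X=0) = (5/8, 1/8, 1/4), H(Y|X=0) = 0.3910, weight P(X=0) = 2/7
  P(Y|X=1) = (1/9, 5/9, 1/3), H(Y|X=1) = 0.4069, weight P(X=1) = 9/28
  P(Y|X=2) = (5/11, 2/11, 4/11), H(Y|X=2) = 0.4500, weight P(X=2) = 11/28
H(Y|X) = 0.4193 dits

H(X) + H(Y|X) = 0.4733 + 0.4193 = 0.8926 dits

Both sides equal 0.8926 dits. ✓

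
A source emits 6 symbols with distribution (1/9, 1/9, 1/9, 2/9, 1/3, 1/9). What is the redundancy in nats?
0.1148 nats

Redundancy measures how far a source is from maximum entropy:
R = H_max - H(X)

Maximum entropy for 6 symbols: H_max = log_e(6) = 1.7918 nats
Actual entropy: H(X) = 1.6770 nats
Redundancy: R = 1.7918 - 1.6770 = 0.1148 nats

This redundancy represents potential for compression: the source could be compressed by 0.1148 nats per symbol.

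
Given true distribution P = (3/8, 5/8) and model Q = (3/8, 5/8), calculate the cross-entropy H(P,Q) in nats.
0.6616 nats

Cross-entropy: H(P,Q) = -Σ p(x) log q(x)

Alternatively: H(P,Q) = H(P) + D_KL(P||Q)
H(P) = 0.6616 nats
D_KL(P||Q) = 0.0000 nats

H(P,Q) = 0.6616 + 0.0000 = 0.6616 nats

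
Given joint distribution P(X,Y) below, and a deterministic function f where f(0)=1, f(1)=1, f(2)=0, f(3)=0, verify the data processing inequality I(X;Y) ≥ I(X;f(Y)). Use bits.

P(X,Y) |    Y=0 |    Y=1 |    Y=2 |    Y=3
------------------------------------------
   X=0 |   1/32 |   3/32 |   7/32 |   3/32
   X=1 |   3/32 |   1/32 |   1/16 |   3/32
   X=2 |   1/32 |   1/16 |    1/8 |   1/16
I(X;Y) = 0.0964, I(X;f(Y)) = 0.0137, inequality holds: 0.0964 ≥ 0.0137

Data Processing Inequality: For any Markov chain X → Y → Z, we have I(X;Y) ≥ I(X;Z).

Here Z = f(Y) is a deterministic function of Y, forming X → Y → Z.

Original I(X;Y) = 0.0964 bits

After applying f:
P(X,Z) where Z=f(Y):
- P(X,Z=0) = P(X,Y=2) + P(X,Y=3)
- P(X,Z=1) = P(X,Y=0) + P(X,Y=1)

I(X;Z) = I(X;f(Y)) = 0.0137 bits

Verification: 0.0964 ≥ 0.0137 ✓

Information cannot be created by processing; the function f can only lose information about X.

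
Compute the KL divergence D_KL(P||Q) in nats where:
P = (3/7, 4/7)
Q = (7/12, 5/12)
0.0484 nats

KL divergence: D_KL(P||Q) = Σ p(x) log(p(x)/q(x))

Computing term by term:
  x=0: 3/7 × log_e[(3/7)/(7/12)] = 3/7 × -0.3083 = -0.1321
  x=1: 4/7 × log_e[(4/7)/(5/12)] = 4/7 × 0.3159 = 0.1805

D_KL(P||Q) = 0.0484 nats

Note: KL divergence is always non-negative and equals 0 iff P = Q.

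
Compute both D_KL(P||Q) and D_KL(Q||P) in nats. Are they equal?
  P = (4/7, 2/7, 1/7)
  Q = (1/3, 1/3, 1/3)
D_KL(P||Q) = 0.1429, D_KL(Q||P) = 0.1542

KL divergence is not symmetric: D_KL(P||Q) ≠ D_KL(Q||P) in general.

D_KL(P||Q) = 0.1429 nats
D_KL(Q||P) = 0.1542 nats

No, they are not equal!

This asymmetry is why KL divergence is not a true distance metric.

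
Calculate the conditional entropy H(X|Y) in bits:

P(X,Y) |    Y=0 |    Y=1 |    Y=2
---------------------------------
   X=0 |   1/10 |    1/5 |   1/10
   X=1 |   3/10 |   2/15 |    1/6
0.9027 bits

Using the chain rule: H(X|Y) = H(X,Y) - H(Y)

First, compute H(X,Y) = 2.4683 bits

Marginal P(Y) = (2/5, 1/3, 4/15)
H(Y) = 1.5656 bits

H(X|Y) = H(X,Y) - H(Y) = 2.4683 - 1.5656 = 0.9027 bits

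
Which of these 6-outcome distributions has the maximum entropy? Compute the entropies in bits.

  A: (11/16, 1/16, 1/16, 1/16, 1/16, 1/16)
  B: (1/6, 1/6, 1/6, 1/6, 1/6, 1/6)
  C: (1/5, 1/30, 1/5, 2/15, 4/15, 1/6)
B

For a discrete distribution over n outcomes, entropy is maximized by the uniform distribution.

Computing entropies:
H(A) = 1.6216 bits
H(B) = 2.5850 bits
H(C) = 2.4193 bits

The uniform distribution (where all probabilities equal 1/6) achieves the maximum entropy of log_2(6) = 2.5850 bits.

Distribution B has the highest entropy.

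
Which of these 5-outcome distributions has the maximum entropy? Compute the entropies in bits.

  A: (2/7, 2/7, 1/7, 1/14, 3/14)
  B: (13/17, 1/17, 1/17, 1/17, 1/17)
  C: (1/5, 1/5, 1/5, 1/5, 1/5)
C

For a discrete distribution over n outcomes, entropy is maximized by the uniform distribution.

Computing entropies:
H(A) = 2.1820 bits
H(B) = 1.2577 bits
H(C) = 2.3219 bits

The uniform distribution (where all probabilities equal 1/5) achieves the maximum entropy of log_2(5) = 2.3219 bits.

Distribution C has the highest entropy.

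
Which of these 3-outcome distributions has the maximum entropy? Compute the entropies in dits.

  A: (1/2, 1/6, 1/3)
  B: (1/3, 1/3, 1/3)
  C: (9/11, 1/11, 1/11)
B

For a discrete distribution over n outcomes, entropy is maximized by the uniform distribution.

Computing entropies:
H(A) = 0.4392 dits
H(B) = 0.4771 dits
H(C) = 0.2606 dits

The uniform distribution (where all probabilities equal 1/3) achieves the maximum entropy of log_10(3) = 0.4771 dits.

Distribution B has the highest entropy.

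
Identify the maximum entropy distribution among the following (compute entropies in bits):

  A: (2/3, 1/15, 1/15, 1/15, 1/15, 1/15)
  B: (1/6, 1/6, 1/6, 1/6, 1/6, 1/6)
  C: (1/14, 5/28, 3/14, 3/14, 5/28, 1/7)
B

For a discrete distribution over n outcomes, entropy is maximized by the uniform distribution.

Computing entropies:
H(A) = 1.6923 bits
H(B) = 2.5850 bits
H(C) = 2.5131 bits

The uniform distribution (where all probabilities equal 1/6) achieves the maximum entropy of log_2(6) = 2.5850 bits.

Distribution B has the highest entropy.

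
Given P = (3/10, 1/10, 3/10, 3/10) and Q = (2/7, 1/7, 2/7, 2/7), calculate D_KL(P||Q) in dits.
0.0036 dits

KL divergence: D_KL(P||Q) = Σ p(x) log(p(x)/q(x))

Computing term by term:
  x=0: 3/10 × log_10[(3/10)/(2/7)] = 3/10 × 0.0212 = 0.0064
  x=1: 1/10 × log_10[(1/10)/(1/7)] = 1/10 × -0.1549 = -0.0155
  x=2: 3/10 × log_10[(3/10)/(2/7)] = 3/10 × 0.0212 = 0.0064
  x=3: 3/10 × log_10[(3/10)/(2/7)] = 3/10 × 0.0212 = 0.0064

D_KL(P||Q) = 0.0036 dits

Note: KL divergence is always non-negative and equals 0 iff P = Q.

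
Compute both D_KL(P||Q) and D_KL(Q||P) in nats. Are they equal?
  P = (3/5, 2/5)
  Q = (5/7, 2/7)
D_KL(P||Q) = 0.0300, D_KL(Q||P) = 0.0284

KL divergence is not symmetric: D_KL(P||Q) ≠ D_KL(Q||P) in general.

D_KL(P||Q) = 0.0300 nats
D_KL(Q||P) = 0.0284 nats

No, they are not equal!

This asymmetry is why KL divergence is not a true distance metric.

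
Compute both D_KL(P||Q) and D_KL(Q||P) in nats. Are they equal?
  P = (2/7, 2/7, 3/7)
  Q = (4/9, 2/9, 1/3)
D_KL(P||Q) = 0.0533, D_KL(Q||P) = 0.0568

KL divergence is not symmetric: D_KL(P||Q) ≠ D_KL(Q||P) in general.

D_KL(P||Q) = 0.0533 nats
D_KL(Q||P) = 0.0568 nats

No, they are not equal!

This asymmetry is why KL divergence is not a true distance metric.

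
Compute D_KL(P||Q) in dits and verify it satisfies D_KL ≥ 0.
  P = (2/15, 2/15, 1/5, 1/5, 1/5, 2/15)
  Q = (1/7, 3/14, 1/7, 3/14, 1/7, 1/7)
0.0170 dits

KL divergence satisfies the Gibbs inequality: D_KL(P||Q) ≥ 0 for all distributions P, Q.

D_KL(P||Q) = Σ p(x) log(p(x)/q(x))
Term by term:
  x=0: 2/15 × log_10[(2/15)/(1/7)] = -0.0040
  x=1: 2/15 × log_10[(2/15)/(3/14)] = -0.0275
  x=2: 1/5 × log_10[(1/5)/(1/7)] = 0.0292
  x=3: 1/5 × log_10[(1/5)/(3/14)] = -0.0060
  x=4: 1/5 × log_10[(1/5)/(1/7)] = 0.0292
  x=5: 2/15 × log_10[(2/15)/(1/7)] = -0.0040
D_KL(P||Q) = 0.0170 dits

D_KL(P||Q) = 0.0170 ≥ 0 ✓

This non-negativity is a fundamental property: relative entropy cannot be negative because it measures how different Q is from P.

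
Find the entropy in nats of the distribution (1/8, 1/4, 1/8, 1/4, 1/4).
1.5596 nats

Shannon entropy is H(X) = -Σ p(x) log p(x).

For P = (1/8, 1/4, 1/8, 1/4, 1/4):
H = -1/8 × log_e(1/8) -1/4 × log_e(1/4) -1/8 × log_e(1/8) -1/4 × log_e(1/4) -1/4 × log_e(1/4)
H = 1.5596 nats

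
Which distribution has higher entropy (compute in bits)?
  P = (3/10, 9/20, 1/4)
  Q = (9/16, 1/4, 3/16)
P

Computing entropies in bits:
H(P) = 1.5395
H(Q) = 1.4197

Distribution P has higher entropy.

Intuition: The distribution closer to uniform (more spread out) has higher entropy.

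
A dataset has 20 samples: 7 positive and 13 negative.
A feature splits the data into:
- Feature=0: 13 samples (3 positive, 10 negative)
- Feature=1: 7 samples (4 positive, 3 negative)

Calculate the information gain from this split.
0.0827 bits

Information Gain = H(Y) - H(Y|Feature)

Before split:
P(positive) = 7/20 = 0.3500
H(Y) = 0.9341 bits

After split:
Feature=0: H = 0.7793 bits (weight = 13/20)
Feature=1: H = 0.9852 bits (weight = 7/20)
H(Y|Feature) = (13/20)×0.7793 + (7/20)×0.9852 = 0.8514 bits

Information Gain = 0.9341 - 0.8514 = 0.0827 bits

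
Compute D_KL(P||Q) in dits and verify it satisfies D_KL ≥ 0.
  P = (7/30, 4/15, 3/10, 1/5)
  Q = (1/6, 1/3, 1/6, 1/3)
0.0405 dits

KL divergence satisfies the Gibbs inequality: D_KL(P||Q) ≥ 0 for all distributions P, Q.

D_KL(P||Q) = Σ p(x) log(p(x)/q(x))
Term by term:
  x=0: 7/30 × log_10[(7/30)/(1/6)] = 0.0341
  x=1: 4/15 × log_10[(4/15)/(1/3)] = -0.0258
  x=2: 3/10 × log_10[(3/10)/(1/6)] = 0.0766
  x=3: 1/5 × log_10[(1/5)/(1/3)] = -0.0444
D_KL(P||Q) = 0.0405 dits

D_KL(P||Q) = 0.0405 ≥ 0 ✓

This non-negativity is a fundamental property: relative entropy cannot be negative because it measures how different Q is from P.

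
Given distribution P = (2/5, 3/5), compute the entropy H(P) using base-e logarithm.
0.6730 nats

Shannon entropy is H(X) = -Σ p(x) log p(x).

For P = (2/5, 3/5):
H = -2/5 × log_e(2/5) -3/5 × log_e(3/5)
H = 0.6730 nats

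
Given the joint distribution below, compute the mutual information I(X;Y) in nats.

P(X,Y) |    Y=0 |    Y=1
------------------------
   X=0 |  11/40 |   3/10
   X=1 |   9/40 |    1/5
0.0013 nats

Mutual information: I(X;Y) = H(X) + H(Y) - H(X,Y)

Marginals:
P(X) = (23/40, 17/40), H(X) = 0.6819 nats
P(Y) = (1/2, 1/2), H(Y) = 0.6931 nats

Joint entropy: H(X,Y) = 1.3737 nats

I(X;Y) = 0.6819 + 0.6931 - 1.3737 = 0.0013 nats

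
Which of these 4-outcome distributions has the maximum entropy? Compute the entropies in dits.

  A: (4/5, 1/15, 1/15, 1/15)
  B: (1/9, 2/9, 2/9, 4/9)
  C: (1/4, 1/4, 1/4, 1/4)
C

For a discrete distribution over n outcomes, entropy is maximized by the uniform distribution.

Computing entropies:
H(A) = 0.3127 dits
H(B) = 0.5529 dits
H(C) = 0.6021 dits

The uniform distribution (where all probabilities equal 1/4) achieves the maximum entropy of log_10(4) = 0.6021 dits.

Distribution C has the highest entropy.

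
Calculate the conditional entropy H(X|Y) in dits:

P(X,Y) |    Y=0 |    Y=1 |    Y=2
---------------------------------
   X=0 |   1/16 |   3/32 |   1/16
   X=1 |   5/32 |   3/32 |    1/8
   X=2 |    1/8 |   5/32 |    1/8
0.4572 dits

Using the chain rule: H(X|Y) = H(X,Y) - H(Y)

First, compute H(X,Y) = 0.9339 dits

Marginal P(Y) = (11/32, 11/32, 5/16)
H(Y) = 0.4767 dits

H(X|Y) = H(X,Y) - H(Y) = 0.9339 - 0.4767 = 0.4572 dits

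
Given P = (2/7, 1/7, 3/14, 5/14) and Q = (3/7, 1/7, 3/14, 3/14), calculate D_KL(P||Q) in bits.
0.0961 bits

KL divergence: D_KL(P||Q) = Σ p(x) log(p(x)/q(x))

Computing term by term:
  x=0: 2/7 × log_2[(2/7)/(3/7)] = 2/7 × -0.5850 = -0.1671
  x=1: 1/7 × log_2[(1/7)/(1/7)] = 1/7 × 0.0000 = 0.0000
  x=2: 3/14 × log_2[(3/14)/(3/14)] = 3/14 × 0.0000 = 0.0000
  x=3: 5/14 × log_2[(5/14)/(3/14)] = 5/14 × 0.7370 = 0.2632

D_KL(P||Q) = 0.0961 bits

Note: KL divergence is always non-negative and equals 0 iff P = Q.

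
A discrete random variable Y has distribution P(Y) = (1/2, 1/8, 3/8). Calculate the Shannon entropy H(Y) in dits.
0.4231 dits

Shannon entropy is H(X) = -Σ p(x) log p(x).

For P = (1/2, 1/8, 3/8):
H = -1/2 × log_10(1/2) -1/8 × log_10(1/8) -3/8 × log_10(3/8)
H = 0.4231 dits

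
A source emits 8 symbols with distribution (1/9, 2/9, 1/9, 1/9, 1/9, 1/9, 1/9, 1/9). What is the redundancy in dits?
0.0157 dits

Redundancy measures how far a source is from maximum entropy:
R = H_max - H(X)

Maximum entropy for 8 symbols: H_max = log_10(8) = 0.9031 dits
Actual entropy: H(X) = 0.8873 dits
Redundancy: R = 0.9031 - 0.8873 = 0.0157 dits

This redundancy represents potential for compression: the source could be compressed by 0.0157 dits per symbol.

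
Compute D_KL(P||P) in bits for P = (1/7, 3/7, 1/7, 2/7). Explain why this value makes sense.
0.0000 bits

KL divergence satisfies the Gibbs inequality: D_KL(P||Q) ≥ 0 for all distributions P, Q.

D_KL(P||Q) = Σ p(x) log(p(x)/q(x))
Each term is p(x) × log_2(p(x)/p(x)) = p(x) × log_2(1) = 0, so the sum is 0.
D_KL(P||Q) = 0.0000 bits

When P = Q, the KL divergence is exactly 0, as there is no 'divergence' between identical distributions.

This non-negativity is a fundamental property: relative entropy cannot be negative because it measures how different Q is from P.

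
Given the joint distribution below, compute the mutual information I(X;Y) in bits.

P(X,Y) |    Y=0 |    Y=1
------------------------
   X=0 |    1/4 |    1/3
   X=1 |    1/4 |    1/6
0.0207 bits

Mutual information: I(X;Y) = H(X) + H(Y) - H(X,Y)

Marginals:
P(X) = (7/12, 5/12), H(X) = 0.9799 bits
P(Y) = (1/2, 1/2), H(Y) = 1.0000 bits

Joint entropy: H(X,Y) = 1.9591 bits

I(X;Y) = 0.9799 + 1.0000 - 1.9591 = 0.0207 bits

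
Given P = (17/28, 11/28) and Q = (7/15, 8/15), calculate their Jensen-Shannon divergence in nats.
0.0100 nats

Jensen-Shannon divergence is:
JSD(P||Q) = 0.5 × D_KL(P||M) + 0.5 × D_KL(Q||M)
where M = 0.5 × (P + Q) is the mixture distribution.

M = 0.5 × (17/28, 11/28) + 0.5 × (7/15, 8/15) = (0.536905, 0.463095)

D_KL(P||M) = 0.0100 nats
D_KL(Q||M) = 0.0099 nats

JSD(P||Q) = 0.5 × 0.0100 + 0.5 × 0.0099 = 0.0100 nats

Unlike KL divergence, JSD is symmetric and bounded: 0 ≤ JSD ≤ log(2).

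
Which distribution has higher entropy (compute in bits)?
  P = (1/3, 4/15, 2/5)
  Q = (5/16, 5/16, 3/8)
Q

Computing entropies in bits:
H(P) = 1.5656
H(Q) = 1.5794

Distribution Q has higher entropy.

Intuition: The distribution closer to uniform (more spread out) has higher entropy.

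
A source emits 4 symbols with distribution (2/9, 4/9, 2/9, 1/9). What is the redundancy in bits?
0.1634 bits

Redundancy measures how far a source is from maximum entropy:
R = H_max - H(X)

Maximum entropy for 4 symbols: H_max = log_2(4) = 2.0000 bits
Actual entropy: H(X) = 1.8366 bits
Redundancy: R = 2.0000 - 1.8366 = 0.1634 bits

This redundancy represents potential for compression: the source could be compressed by 0.1634 bits per symbol.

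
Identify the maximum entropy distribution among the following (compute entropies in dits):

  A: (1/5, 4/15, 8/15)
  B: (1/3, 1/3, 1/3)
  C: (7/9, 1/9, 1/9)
B

For a discrete distribution over n outcomes, entropy is maximized by the uniform distribution.

Computing entropies:
H(A) = 0.4385 dits
H(B) = 0.4771 dits
H(C) = 0.2969 dits

The uniform distribution (where all probabilities equal 1/3) achieves the maximum entropy of log_10(3) = 0.4771 dits.

Distribution B has the highest entropy.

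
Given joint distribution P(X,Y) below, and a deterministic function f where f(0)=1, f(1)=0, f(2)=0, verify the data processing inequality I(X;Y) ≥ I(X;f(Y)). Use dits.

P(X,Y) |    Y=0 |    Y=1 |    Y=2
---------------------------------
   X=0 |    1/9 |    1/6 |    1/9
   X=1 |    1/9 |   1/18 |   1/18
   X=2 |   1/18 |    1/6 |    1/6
I(X;Y) = 0.0209, I(X;f(Y)) = 0.0194, inequality holds: 0.0209 ≥ 0.0194

Data Processing Inequality: For any Markov chain X → Y → Z, we have I(X;Y) ≥ I(X;Z).

Here Z = f(Y) is a deterministic function of Y, forming X → Y → Z.

Original I(X;Y) = 0.0209 dits

After applying f:
P(X,Z) where Z=f(Y):
- P(X,Z=0) = P(X,Y=1) + P(X,Y=2)
- P(X,Z=1) = P(X,Y=0)

I(X;Z) = I(X;f(Y)) = 0.0194 dits

Verification: 0.0209 ≥ 0.0194 ✓

Information cannot be created by processing; the function f can only lose information about X.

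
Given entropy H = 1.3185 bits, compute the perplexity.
2.4941

Perplexity is 2^H (or exp(H) for natural log).

H = 1.3185 bits
Perplexity = 2^1.3185 = 2.4941

Interpretation: The model's uncertainty is equivalent to choosing uniformly among 2.5 options.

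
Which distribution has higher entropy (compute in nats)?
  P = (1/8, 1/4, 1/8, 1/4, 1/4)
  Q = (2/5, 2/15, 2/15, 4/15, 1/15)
P

Computing entropies in nats:
H(P) = 1.5596
H(Q) = 1.4368

Distribution P has higher entropy.

Intuition: The distribution closer to uniform (more spread out) has higher entropy.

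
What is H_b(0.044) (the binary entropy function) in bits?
0.2603 bits

The binary entropy function is:
H(p) = -p log(p) - (1-p) log(1-p)

H(0.044) = -0.044 × log_2(0.044) - 0.956 × log_2(0.956)
H(0.044) = 0.2603 bits

Note: Binary entropy is maximized at p=0.5 (H=1 bit) and minimized at p=0 or p=1 (H=0).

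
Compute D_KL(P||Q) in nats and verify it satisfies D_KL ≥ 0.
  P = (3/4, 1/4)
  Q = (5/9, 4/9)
0.0812 nats

KL divergence satisfies the Gibbs inequality: D_KL(P||Q) ≥ 0 for all distributions P, Q.

D_KL(P||Q) = Σ p(x) log(p(x)/q(x))
Term by term:
  x=0: 3/4 × log_e[(3/4)/(5/9)] = 0.2251
  x=1: 1/4 × log_e[(1/4)/(4/9)] = -0.1438
D_KL(P||Q) = 0.0812 nats

D_KL(P||Q) = 0.0812 ≥ 0 ✓

This non-negativity is a fundamental property: relative entropy cannot be negative because it measures how different Q is from P.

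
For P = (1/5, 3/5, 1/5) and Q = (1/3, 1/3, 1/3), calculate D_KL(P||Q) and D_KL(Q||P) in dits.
D_KL(P||Q) = 0.0644, D_KL(Q||P) = 0.0628

KL divergence is not symmetric: D_KL(P||Q) ≠ D_KL(Q||P) in general.

D_KL(P||Q) = 0.0644 dits
D_KL(Q||P) = 0.0628 dits

No, they are not equal!

This asymmetry is why KL divergence is not a true distance metric.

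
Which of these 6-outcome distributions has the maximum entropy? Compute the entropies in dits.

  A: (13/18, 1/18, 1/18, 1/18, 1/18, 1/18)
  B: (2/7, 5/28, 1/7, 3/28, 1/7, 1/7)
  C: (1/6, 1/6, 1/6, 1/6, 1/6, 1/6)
C

For a discrete distribution over n outcomes, entropy is maximized by the uniform distribution.

Computing entropies:
H(A) = 0.4508 dits
H(B) = 0.7552 dits
H(C) = 0.7782 dits

The uniform distribution (where all probabilities equal 1/6) achieves the maximum entropy of log_10(6) = 0.7782 dits.

Distribution C has the highest entropy.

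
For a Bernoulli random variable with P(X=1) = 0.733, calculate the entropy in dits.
0.2520 dits

The binary entropy function is:
H(p) = -p log(p) - (1-p) log(1-p)

H(0.733) = -0.733 × log_10(0.733) - 0.267 × log_10(0.267)
H(0.733) = 0.2520 dits

Note: Binary entropy is maximized at p=0.5 (H=1 bit) and minimized at p=0 or p=1 (H=0).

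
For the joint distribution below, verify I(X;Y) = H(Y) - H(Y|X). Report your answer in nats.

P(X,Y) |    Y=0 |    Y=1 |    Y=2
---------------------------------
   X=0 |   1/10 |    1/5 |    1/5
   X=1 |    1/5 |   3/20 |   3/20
I(X;Y) = 0.0242 nats

Mutual information has multiple equivalent forms:
- I(X;Y) = H(X) - H(X|Y)
- I(X;Y) = H(Y) - H(Y|X)
- I(X;Y) = H(X) + H(Y) - H(X,Y)

Computing all quantities:
H(X) = 0.6931, H(Y) = 1.0961, H(X,Y) = 1.7651
H(X|Y) = 0.6690, H(Y|X) = 1.0719

Verification:
H(X) - H(X|Y) = 0.6931 - 0.6690 = 0.0242
H(Y) - H(Y|X) = 1.0961 - 1.0719 = 0.0242
H(X) + H(Y) - H(X,Y) = 0.6931 + 1.0961 - 1.7651 = 0.0242

All forms give I(X;Y) = 0.0242 nats. ✓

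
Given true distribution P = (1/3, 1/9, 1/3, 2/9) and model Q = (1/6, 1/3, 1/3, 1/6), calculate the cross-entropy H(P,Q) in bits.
2.1405 bits

Cross-entropy: H(P,Q) = -Σ p(x) log q(x)

Alternatively: H(P,Q) = H(P) + D_KL(P||Q)
H(P) = 1.8911 bits
D_KL(P||Q) = 0.2495 bits

H(P,Q) = 1.8911 + 0.2495 = 2.1405 bits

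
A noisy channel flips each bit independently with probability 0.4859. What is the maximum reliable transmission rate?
0.0006 bits

For a binary symmetric channel (BSC) with error probability p:
Capacity C = 1 - H(p) bits per symbol

where H(p) = -p log₂(p) - (1-p) log₂(1-p) is the binary entropy function.

H(0.4859) = 0.9994 bits
C = 1 - 0.9994 = 0.0006 bits per symbol

This means we can reliably transmit up to 0.0006 bits of information per channel use.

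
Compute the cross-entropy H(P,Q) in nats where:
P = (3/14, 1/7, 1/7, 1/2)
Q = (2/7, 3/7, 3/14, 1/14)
1.9291 nats

Cross-entropy: H(P,Q) = -Σ p(x) log q(x)

Alternatively: H(P,Q) = H(P) + D_KL(P||Q)
H(P) = 1.2326 nats
D_KL(P||Q) = 0.6964 nats

H(P,Q) = 1.2326 + 0.6964 = 1.9291 nats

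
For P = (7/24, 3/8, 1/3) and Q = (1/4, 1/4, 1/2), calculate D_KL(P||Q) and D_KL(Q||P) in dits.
D_KL(P||Q) = 0.0269, D_KL(Q||P) = 0.0273

KL divergence is not symmetric: D_KL(P||Q) ≠ D_KL(Q||P) in general.

D_KL(P||Q) = 0.0269 dits
D_KL(Q||P) = 0.0273 dits

No, they are not equal!

This asymmetry is why KL divergence is not a true distance metric.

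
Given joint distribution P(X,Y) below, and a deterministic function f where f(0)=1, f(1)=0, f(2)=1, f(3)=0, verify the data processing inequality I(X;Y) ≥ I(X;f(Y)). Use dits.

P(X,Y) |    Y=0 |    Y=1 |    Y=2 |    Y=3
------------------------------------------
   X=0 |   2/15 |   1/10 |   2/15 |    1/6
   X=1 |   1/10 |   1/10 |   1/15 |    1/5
I(X;Y) = 0.0056, I(X;f(Y)) = 0.0045, inequality holds: 0.0056 ≥ 0.0045

Data Processing Inequality: For any Markov chain X → Y → Z, we have I(X;Y) ≥ I(X;Z).

Here Z = f(Y) is a deterministic function of Y, forming X → Y → Z.

Original I(X;Y) = 0.0056 dits

After applying f:
P(X,Z) where Z=f(Y):
- P(X,Z=0) = P(X,Y=1) + P(X,Y=3)
- P(X,Z=1) = P(X,Y=0) + P(X,Y=2)

I(X;Z) = I(X;f(Y)) = 0.0045 dits

Verification: 0.0056 ≥ 0.0045 ✓

Information cannot be created by processing; the function f can only lose information about X.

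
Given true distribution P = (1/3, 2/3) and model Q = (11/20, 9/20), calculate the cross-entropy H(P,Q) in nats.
0.7316 nats

Cross-entropy: H(P,Q) = -Σ p(x) log q(x)

Alternatively: H(P,Q) = H(P) + D_KL(P||Q)
H(P) = 0.6365 nats
D_KL(P||Q) = 0.0951 nats

H(P,Q) = 0.6365 + 0.0951 = 0.7316 nats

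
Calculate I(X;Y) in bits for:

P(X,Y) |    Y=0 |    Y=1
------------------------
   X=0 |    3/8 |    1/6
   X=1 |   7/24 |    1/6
0.0025 bits

Mutual information: I(X;Y) = H(X) + H(Y) - H(X,Y)

Marginals:
P(X) = (13/24, 11/24), H(X) = 0.9950 bits
P(Y) = (2/3, 1/3), H(Y) = 0.9183 bits

Joint entropy: H(X,Y) = 1.9108 bits

I(X;Y) = 0.9950 + 0.9183 - 1.9108 = 0.0025 bits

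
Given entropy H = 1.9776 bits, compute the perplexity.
3.9384

Perplexity is 2^H (or exp(H) for natural log).

H = 1.9776 bits
Perplexity = 2^1.9776 = 3.9384

Interpretation: The model's uncertainty is equivalent to choosing uniformly among 3.9 options.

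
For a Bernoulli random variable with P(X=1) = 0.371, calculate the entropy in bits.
0.9514 bits

The binary entropy function is:
H(p) = -p log(p) - (1-p) log(1-p)

H(0.371) = -0.371 × log_2(0.371) - 0.629 × log_2(0.629)
H(0.371) = 0.9514 bits

Note: Binary entropy is maximized at p=0.5 (H=1 bit) and minimized at p=0 or p=1 (H=0).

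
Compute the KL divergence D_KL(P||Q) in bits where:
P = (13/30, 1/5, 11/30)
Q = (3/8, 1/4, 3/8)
0.0141 bits

KL divergence: D_KL(P||Q) = Σ p(x) log(p(x)/q(x))

Computing term by term:
  x=0: 13/30 × log_2[(13/30)/(3/8)] = 13/30 × 0.2086 = 0.0904
  x=1: 1/5 × log_2[(1/5)/(1/4)] = 1/5 × -0.3219 = -0.0644
  x=2: 11/30 × log_2[(11/30)/(3/8)] = 11/30 × -0.0324 = -0.0119

D_KL(P||Q) = 0.0141 bits

Note: KL divergence is always non-negative and equals 0 iff P = Q.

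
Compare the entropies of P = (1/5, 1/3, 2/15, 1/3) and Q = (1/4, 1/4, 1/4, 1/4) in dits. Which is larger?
Q

Computing entropies in dits:
H(P) = 0.5745
H(Q) = 0.6021

Distribution Q has higher entropy.

Intuition: The distribution closer to uniform (more spread out) has higher entropy.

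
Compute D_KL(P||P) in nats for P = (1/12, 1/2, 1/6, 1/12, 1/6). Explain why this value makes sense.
0.0000 nats

KL divergence satisfies the Gibbs inequality: D_KL(P||Q) ≥ 0 for all distributions P, Q.

D_KL(P||Q) = Σ p(x) log(p(x)/q(x))
Each term is p(x) × log_e(p(x)/p(x)) = p(x) × log_e(1) = 0, so the sum is 0.
D_KL(P||Q) = 0.0000 nats

When P = Q, the KL divergence is exactly 0, as there is no 'divergence' between identical distributions.

This non-negativity is a fundamental property: relative entropy cannot be negative because it measures how different Q is from P.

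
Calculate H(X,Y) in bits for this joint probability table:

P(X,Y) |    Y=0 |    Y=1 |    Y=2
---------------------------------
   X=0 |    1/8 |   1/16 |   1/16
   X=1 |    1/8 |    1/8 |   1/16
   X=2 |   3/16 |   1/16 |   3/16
3.0306 bits

Joint entropy is H(X,Y) = -Σ_{x,y} p(x,y) log p(x,y).

Summing over all non-zero entries:
H(X,Y) = -[1/8·log_2(1/8) + 1/16·log_2(1/16) + 1/16·log_2(1/16) + 1/8·log_2(1/8) + 1/8·log_2(1/8) + 1/16·log_2(1/16) + 3/16·log_2(3/16) + 1/16·log_2(1/16) + 3/16·log_2(3/16)]
H(X,Y) = 3.0306 bits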